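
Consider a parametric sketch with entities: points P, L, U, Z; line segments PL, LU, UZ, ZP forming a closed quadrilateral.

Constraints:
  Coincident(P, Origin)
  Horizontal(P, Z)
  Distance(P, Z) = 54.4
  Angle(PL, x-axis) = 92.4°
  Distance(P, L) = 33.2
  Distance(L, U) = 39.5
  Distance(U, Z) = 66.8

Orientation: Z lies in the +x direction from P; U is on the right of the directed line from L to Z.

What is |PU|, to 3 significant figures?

13.1

P is at the origin; P and Z share the same y with |PZ| = 54.4 and Z in +x, so Z = (54.4, 0). PL runs at 92.4° with |PL| = 33.2, so L = (-1.39, 33.2). U is determined by |LU| = 39.5 and |UZ| = 66.8 together: it lies at the intersection of circle(L, 39.5) and circle(Z, 66.8). With |LZ| = 64.9, the foot of the radical line on LZ is 10.1 from L and the perpendicular offset is √(39.5² − 10.1²) = 38.2. Taking the right-of-LZ solution: U = (-12.2, -4.81).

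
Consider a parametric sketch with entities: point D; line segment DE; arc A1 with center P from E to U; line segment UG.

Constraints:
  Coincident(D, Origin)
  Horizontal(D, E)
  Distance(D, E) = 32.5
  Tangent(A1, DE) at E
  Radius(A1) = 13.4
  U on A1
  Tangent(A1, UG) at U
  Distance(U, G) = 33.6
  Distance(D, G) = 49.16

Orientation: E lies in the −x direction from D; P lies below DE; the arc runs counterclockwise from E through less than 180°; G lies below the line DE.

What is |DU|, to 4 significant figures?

47.66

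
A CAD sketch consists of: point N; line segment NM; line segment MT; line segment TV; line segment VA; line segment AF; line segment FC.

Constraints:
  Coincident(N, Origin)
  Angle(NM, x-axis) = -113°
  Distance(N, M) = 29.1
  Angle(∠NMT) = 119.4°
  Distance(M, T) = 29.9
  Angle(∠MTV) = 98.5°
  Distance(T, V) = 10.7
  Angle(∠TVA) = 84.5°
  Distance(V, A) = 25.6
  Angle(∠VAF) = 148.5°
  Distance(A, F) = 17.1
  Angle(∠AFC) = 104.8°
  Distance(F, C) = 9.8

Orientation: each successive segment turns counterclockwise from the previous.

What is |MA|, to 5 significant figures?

13.310

N is at the origin; NM runs at -113.0° with length 29.1, so M = (-11.370, -26.787). ∠NMT = 119.4° gives MT at -52.400° from the x-axis; with |MT| = 29.9, T = (6.8731, -50.476). ∠MTV = 98.5° gives TV at 29.100° from the x-axis; with |TV| = 10.7, V = (16.222, -45.272). ∠TVA = 84.5° gives VA at 124.60° from the x-axis; with |VA| = 25.6, A = (1.6856, -24.200). Then |MA| = |A − M| = 13.310.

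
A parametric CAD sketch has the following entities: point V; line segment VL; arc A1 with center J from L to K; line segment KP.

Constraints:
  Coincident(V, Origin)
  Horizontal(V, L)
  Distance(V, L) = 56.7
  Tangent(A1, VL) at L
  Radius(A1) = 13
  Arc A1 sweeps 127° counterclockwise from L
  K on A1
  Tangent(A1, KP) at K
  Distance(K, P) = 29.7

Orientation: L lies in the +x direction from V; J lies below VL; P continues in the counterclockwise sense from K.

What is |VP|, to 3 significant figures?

78.1

V is at the origin; V and L share the same y with |VL| = 56.7 and L on the +x side, so L = (56.7, 0.00). Tangency of A1 to VL means the radius JL is perpendicular to VL, so J = L + (0, -13) = (56.7, -13.0). On A1, L sits at bearing 90° from J; a 127° counterclockwise sweep puts K at bearing 217°, so K = J + 13.0·(cos 217°, sin 217°) = (46.3, -20.8). Tangency of A1 to KP means the radius JK is perpendicular to KP, so KP runs along (−sin 217°, cos 217°); with |KP| = 29.7, P = (64.2, -44.5). Then |VP| = |P − V| = 78.1.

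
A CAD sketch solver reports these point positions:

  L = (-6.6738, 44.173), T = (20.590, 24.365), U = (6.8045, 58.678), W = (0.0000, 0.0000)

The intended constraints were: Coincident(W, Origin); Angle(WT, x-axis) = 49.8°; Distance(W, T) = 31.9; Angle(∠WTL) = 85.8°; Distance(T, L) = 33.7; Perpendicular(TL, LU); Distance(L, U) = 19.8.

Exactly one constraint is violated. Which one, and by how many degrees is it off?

Perpendicular(TL, LU) — off by 6.90°.

W = (0.00, 0.00) ✓; WT at 49.80° ✓; |WT| = 31.90 ✓; ∠WTL = 85.80° ✓; |TL| = 33.70 ✓; ∠(TL, LU) = 96.90° ✗; |LU| = 19.80 ✓.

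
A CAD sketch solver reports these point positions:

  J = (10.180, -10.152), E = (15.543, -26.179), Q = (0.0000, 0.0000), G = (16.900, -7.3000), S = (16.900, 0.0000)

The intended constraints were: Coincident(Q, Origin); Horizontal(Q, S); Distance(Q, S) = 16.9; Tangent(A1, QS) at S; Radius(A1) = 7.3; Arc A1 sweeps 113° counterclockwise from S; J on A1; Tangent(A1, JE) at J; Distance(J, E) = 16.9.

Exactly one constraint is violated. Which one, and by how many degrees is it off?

Tangent(A1, JE) at J — off by 4.50°.

Q = (0.00, 0.00) ✓; Q.y = 0.00, S.y = 0.00 ✓; |QS| = 16.90 ✓; ∠(GS, SQ) = 90.00° ✓; |GS| = 7.300 ✓; bearing(G→J) − bearing(G→S) = 113.0° ✓; |GJ| = 7.300 ✓; ∠(GJ, JE) = 94.50° ✗; |JE| = 16.90 ✓.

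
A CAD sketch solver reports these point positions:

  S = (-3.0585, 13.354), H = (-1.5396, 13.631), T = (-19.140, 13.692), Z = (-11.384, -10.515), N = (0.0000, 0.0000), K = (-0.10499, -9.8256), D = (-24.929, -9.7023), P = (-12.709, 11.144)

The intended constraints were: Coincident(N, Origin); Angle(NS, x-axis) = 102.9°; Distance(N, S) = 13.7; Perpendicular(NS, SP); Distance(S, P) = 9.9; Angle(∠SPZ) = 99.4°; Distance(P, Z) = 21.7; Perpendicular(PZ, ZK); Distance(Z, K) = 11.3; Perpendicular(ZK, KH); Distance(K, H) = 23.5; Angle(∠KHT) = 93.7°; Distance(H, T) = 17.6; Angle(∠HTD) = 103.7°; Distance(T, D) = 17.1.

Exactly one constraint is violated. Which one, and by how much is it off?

Distance(T, D) = 17.1 — off by 7.00.

N = (0.00, 0.00) ✓; NS at 102.9° ✓; |NS| = 13.70 ✓; ∠(NS, SP) = 90.00° ✓; |SP| = 9.900 ✓; ∠SPZ = 99.40° ✓; |PZ| = 21.70 ✓; ∠(PZ, ZK) = 90.00° ✓; |ZK| = 11.30 ✓; ∠(ZK, KH) = 90.00° ✓; |KH| = 23.50 ✓; ∠KHT = 93.70° ✓; |HT| = 17.60 ✓; ∠HTD = 103.7° ✓; |TD| = 24.10 ✗.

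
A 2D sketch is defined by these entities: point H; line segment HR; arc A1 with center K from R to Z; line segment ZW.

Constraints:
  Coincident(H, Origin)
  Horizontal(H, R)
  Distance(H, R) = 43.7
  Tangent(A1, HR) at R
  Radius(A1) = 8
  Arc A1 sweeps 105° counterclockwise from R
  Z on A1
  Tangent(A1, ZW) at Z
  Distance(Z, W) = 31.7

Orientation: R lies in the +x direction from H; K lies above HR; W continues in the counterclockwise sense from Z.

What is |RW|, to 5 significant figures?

40.693

H is at the origin; HR is horizontal with |HR| = 43.7 and R on the +x side, so R = (43.700, 0.0000). The tangent condition forces KR to be normal to HR, so K = R + (0, 8) = (43.700, 8.0000). On A1, R sits at bearing -90° from K; a 105° counterclockwise sweep puts Z at bearing 15°, so Z = K + 8.0·(cos 15°, sin 15°) = (51.427, 10.071). A1 meets ZW tangentially, so KZ is at right angles to ZW, so ZW runs along (−sin 15°, cos 15°); with |ZW| = 31.7, W = (43.223, 40.690). Then |RW| = |W − R| = 40.693.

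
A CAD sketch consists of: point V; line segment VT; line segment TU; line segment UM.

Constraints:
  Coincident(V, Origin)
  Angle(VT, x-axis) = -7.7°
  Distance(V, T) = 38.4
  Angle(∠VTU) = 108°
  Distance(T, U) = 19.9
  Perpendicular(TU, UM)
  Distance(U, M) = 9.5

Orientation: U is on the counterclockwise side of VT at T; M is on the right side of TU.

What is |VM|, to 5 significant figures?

55.919

V is at the origin; VT runs at -7.7° with length 38.4, so T = 38.4·(cos -7.7°, sin -7.7°) = (38.054, -5.1451). ∠VTU = 108.0°, so TU runs at -7.7° + (180° − 108.0°) = 64.300° from the x-axis; with |TU| = 19.9, U = T + 19.9·(cos 64.300°, sin 64.300°) = (46.684, 12.786). The perpendicularity gives UM at right angles to TU; with |UM| = 9.5 on the right of TU, M = U + 9.5·(0.90108, -0.43366) = (55.244, 8.6666). Then |VM| = |M − V| = 55.919.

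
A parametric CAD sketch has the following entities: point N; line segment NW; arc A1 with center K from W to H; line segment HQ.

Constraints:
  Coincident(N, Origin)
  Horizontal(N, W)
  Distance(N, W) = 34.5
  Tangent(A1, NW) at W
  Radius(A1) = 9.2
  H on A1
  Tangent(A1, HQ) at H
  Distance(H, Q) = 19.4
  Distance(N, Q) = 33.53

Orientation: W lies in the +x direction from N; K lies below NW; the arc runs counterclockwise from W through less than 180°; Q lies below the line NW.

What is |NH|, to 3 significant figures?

26.5

Checks: N.y = 0.00, W.y = 0.00 ✓; |KH| = 9.200 ✓; ∠(KH, HQ) = 90.00° ✓; |HQ| = 19.40 ✓; |NQ| = 33.53 ✓.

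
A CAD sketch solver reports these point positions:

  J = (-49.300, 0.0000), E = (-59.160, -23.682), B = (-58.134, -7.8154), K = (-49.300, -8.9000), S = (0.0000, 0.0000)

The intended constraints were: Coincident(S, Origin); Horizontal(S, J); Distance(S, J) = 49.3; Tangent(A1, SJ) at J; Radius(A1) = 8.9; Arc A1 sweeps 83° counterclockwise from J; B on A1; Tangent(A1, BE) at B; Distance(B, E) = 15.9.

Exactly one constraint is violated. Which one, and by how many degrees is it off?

Tangent(A1, BE) at B — off by 3.30°.

S = (0.00, 0.00) ✓; S.y = 0.00, J.y = 0.00 ✓; |SJ| = 49.30 ✓; ∠(KJ, JS) = 90.00° ✓; |KJ| = 8.900 ✓; bearing(K→B) − bearing(K→J) = 83.00° ✓; |KB| = 8.900 ✓; ∠(KB, BE) = 86.70° ✗; |BE| = 15.90 ✓.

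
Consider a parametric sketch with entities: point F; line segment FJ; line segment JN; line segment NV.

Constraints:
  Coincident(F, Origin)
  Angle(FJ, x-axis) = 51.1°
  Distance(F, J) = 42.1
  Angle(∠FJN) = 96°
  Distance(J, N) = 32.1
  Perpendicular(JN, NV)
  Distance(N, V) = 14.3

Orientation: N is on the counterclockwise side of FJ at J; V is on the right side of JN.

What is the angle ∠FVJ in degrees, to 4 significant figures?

32.97°

∠FJN = 96.0°, so JN runs at 51.1° + (180° − 96.0°) = 135.1° from the x-axis; with |JN| = 32.1, N = J + 32.1·(cos 135.1°, sin 135.1°) = (3.700, 55.42). The perpendicularity gives NV at right angles to JN; with |NV| = 14.3 on the right of JN, V = N + 14.3·(0.7059, 0.7083) = (13.79, 65.55). Then cos ∠FVJ = VF·VJ / (|VF||VJ|), giving 32.97°.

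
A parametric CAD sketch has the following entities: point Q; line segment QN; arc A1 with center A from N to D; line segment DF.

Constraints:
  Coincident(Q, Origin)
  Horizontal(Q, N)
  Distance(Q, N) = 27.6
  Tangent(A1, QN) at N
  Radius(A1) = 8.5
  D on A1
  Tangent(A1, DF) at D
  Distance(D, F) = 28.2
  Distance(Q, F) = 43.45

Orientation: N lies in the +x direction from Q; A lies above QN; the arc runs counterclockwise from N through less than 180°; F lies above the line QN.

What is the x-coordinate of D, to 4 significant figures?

35.13

Q is at the origin; QN is horizontal with |QN| = 27.6 and N on the +x side, so N = (27.60, 0.000). Tangency of A1 to QN means the radius AN is perpendicular to QN, so A = N + (0, 8.5) = (27.60, 8.500). Since AD ⟂ DF (tangency), |AF| = √(8.5² + 28.2²) = 29.45 regardless of where D sits on A1. So F lies on both circle(Q, 43.45) and circle(A, 29.45); the above-QN intersection is F = (22.07, 37.43). D is the foot of the tangent from F: D = (35.13, 12.44).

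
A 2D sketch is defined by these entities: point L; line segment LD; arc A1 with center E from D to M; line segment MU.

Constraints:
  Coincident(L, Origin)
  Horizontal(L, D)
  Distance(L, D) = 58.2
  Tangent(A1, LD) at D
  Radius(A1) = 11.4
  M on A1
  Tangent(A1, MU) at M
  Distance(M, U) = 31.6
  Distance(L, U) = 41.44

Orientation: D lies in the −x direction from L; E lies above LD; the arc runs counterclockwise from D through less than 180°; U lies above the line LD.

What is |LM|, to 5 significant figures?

49.471

L is at the origin; L and D share the same y with |LD| = 58.2 and D on the −x side, so D = (-58.200, 0.0000). The tangent condition forces ED to be normal to LD, so E = D + (0, 11.4) = (-58.200, 11.400). Since EM ⟂ MU (tangency), |EU| = √(11.4² + 31.6²) = 33.593 regardless of where M sits on A1. So U lies on both circle(L, 41.44) and circle(E, 33.593); the above-LD intersection is U = (-29.592, 29.010). M is the foot of the tangent from U: M = (-49.284, 4.2959).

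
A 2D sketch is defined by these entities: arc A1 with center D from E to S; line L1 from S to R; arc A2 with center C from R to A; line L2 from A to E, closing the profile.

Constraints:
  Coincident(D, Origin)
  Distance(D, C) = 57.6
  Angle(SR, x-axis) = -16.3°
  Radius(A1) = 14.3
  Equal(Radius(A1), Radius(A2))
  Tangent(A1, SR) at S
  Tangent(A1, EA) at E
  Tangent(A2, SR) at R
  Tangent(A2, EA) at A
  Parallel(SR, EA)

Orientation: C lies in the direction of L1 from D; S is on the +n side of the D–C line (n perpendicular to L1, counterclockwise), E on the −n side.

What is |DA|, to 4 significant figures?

59.35

Tangency of A1 to both parallel lines with radius 14.3 puts S and E at D ± 14.3·n: S = (4.014, 13.73), E = (-4.014, -13.73). Equal radii place R and A the same way about C: R = C + 14.3·n = (59.30, -2.441), A = C − 14.3·n = (51.27, -29.89). Then |DA| = |A − D| = 59.35.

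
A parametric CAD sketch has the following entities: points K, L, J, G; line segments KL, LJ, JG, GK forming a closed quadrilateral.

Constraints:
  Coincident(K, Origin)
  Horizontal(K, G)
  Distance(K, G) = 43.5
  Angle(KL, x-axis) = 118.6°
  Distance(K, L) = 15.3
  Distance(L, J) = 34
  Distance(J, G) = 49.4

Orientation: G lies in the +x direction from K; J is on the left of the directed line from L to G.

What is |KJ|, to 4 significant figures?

42.22

K is at the origin; KG is horizontal with |KG| = 43.5 and G in +x, so G = (43.5, 0). KL runs at 118.6° with |KL| = 15.3, so L = (-7.324, 13.43). J is determined by |LJ| = 34.0 and |JG| = 49.4 together: it lies at the intersection of circle(L, 34.0) and circle(G, 49.4). With |LG| = 52.57, the foot of the radical line on LG is 14.07 from L and the perpendicular offset is √(34.0² − 14.07²) = 30.95. Taking the left-of-LG solution: J = (14.19, 39.76).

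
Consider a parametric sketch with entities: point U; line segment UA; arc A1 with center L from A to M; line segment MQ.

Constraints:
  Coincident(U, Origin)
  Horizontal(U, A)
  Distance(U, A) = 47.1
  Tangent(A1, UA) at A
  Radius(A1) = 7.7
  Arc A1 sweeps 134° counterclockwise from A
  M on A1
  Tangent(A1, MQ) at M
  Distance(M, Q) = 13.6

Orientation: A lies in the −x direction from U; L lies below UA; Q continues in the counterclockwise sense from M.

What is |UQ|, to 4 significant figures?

48.85

U is at the origin; UA is horizontal with |UA| = 47.1 and A on the −x side, so A = (-47.10, 0.000). Tangency of A1 to UA means the radius LA is perpendicular to UA, so L = A + (0, -7.7) = (-47.10, -7.700). On A1, A sits at bearing 90° from L; a 134° counterclockwise sweep puts M at bearing 224°, so M = L + 7.7·(cos 224°, sin 224°) = (-52.64, -13.05). Tangency of A1 to MQ means the radius LM is perpendicular to MQ, so MQ runs along (−sin 224°, cos 224°); with |MQ| = 13.6, Q = (-43.19, -22.83). Then |UQ| = |Q − U| = 48.85.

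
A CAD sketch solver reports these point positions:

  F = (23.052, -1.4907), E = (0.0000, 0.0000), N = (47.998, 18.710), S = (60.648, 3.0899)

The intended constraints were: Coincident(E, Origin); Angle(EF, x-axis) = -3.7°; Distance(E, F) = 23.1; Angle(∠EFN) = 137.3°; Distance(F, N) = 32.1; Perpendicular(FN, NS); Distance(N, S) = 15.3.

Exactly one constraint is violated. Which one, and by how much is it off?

Distance(N, S) = 15.3 — off by 4.80.

E = (0.00, 0.00) ✓; EF at -3.700° ✓; |EF| = 23.10 ✓; ∠EFN = 137.3° ✓; |FN| = 32.10 ✓; ∠(FN, NS) = 90.00° ✓; |NS| = 20.10 ✗.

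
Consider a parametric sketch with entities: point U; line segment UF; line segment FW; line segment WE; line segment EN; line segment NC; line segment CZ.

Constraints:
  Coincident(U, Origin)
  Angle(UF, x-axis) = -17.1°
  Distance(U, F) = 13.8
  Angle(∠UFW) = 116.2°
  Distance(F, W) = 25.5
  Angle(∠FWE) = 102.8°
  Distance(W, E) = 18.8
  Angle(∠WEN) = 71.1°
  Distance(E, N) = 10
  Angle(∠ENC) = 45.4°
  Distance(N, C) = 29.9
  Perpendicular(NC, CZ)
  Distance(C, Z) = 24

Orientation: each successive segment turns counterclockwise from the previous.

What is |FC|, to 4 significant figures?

42.89

U is at the origin; UF runs at -17.1° with length 13.8, so F = (13.19, -4.058). ∠UFW = 116.2° gives FW at 46.70° from the x-axis; with |FW| = 25.5, W = (30.68, 14.50). ∠FWE = 102.8° gives WE at 123.9° from the x-axis; with |WE| = 18.8, E = (20.19, 30.10). ∠WEN = 71.1° gives EN at -127.2° from the x-axis; with |EN| = 10.0, N = (14.15, 22.14). ∠ENC = 45.4° gives NC at 7.400° from the x-axis; with |NC| = 29.9, C = (43.80, 25.99). Then |FC| = |C − F| = 42.89.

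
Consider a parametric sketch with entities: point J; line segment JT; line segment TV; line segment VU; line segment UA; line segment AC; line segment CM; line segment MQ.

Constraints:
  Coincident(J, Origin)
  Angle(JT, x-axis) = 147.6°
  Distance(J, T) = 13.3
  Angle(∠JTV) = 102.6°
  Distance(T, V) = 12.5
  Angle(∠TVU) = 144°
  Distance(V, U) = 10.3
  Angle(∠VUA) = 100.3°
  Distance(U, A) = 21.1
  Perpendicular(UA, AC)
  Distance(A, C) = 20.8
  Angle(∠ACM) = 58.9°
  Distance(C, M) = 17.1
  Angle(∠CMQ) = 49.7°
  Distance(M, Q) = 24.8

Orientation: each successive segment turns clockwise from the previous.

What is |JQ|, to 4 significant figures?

19.64

J is at the origin; JT runs at 147.6° with length 13.3, so T = (-11.23, 7.126). ∠JTV = 102.6° gives TV at 70.20° from the x-axis; with |TV| = 12.5, V = (-6.995, 18.89). ∠TVU = 144.0° gives VU at 34.20° from the x-axis; with |VU| = 10.3, U = (1.524, 24.68). ∠VUA = 100.3° gives UA at -45.50° from the x-axis; with |UA| = 21.1, A = (16.31, 9.627). UA is perpendicular to AC, so AC runs at -135.5°; with |AC| = 20.8, C = (1.477, -4.952). ∠ACM = 58.9° gives CM at 103.4° from the x-axis; with |CM| = 17.1, M = (-2.486, 11.68). ∠CMQ = 49.7° gives MQ at -26.90° from the x-axis; with |MQ| = 24.8, Q = (19.63, 0.4626). Then |JQ| = |Q − J| = 19.64.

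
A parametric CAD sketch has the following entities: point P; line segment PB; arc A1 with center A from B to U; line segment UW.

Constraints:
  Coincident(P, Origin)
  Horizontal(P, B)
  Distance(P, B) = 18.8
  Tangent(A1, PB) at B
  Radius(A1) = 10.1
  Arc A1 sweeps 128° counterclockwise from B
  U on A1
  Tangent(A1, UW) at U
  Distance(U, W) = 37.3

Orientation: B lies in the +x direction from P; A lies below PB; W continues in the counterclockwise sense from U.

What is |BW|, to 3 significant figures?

48.1

On A1, B sits at bearing 90° from A; a 128° counterclockwise sweep puts U at bearing 218°, so U = A + 10.1·(cos 218°, sin 218°) = (10.8, -16.3). Tangency of A1 to UW means the radius AU is perpendicular to UW, so UW runs along (−sin 218°, cos 218°); with |UW| = 37.3, W = (33.8, -45.7). Then |BW| = |W − B| = 48.1.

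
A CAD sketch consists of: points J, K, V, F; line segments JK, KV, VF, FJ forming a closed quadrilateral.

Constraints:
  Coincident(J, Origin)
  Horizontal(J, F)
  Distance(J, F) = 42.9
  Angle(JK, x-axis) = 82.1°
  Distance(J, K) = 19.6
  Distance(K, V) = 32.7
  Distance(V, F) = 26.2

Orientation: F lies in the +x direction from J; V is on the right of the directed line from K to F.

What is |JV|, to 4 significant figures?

20.60

J is at the origin; J and F share the same y with |JF| = 42.9 and F in +x, so F = (42.9, 0). JK runs at 82.1° with |JK| = 19.6, so K = (2.694, 19.41). V is determined by |KV| = 32.7 and |VF| = 26.2 together: it lies at the intersection of circle(K, 32.7) and circle(F, 26.2). With |KF| = 44.65, the foot of the radical line on KF is 26.61 from K and the perpendicular offset is √(32.7² − 26.61²) = 19.00. Taking the right-of-KF solution: V = (18.39, -9.270).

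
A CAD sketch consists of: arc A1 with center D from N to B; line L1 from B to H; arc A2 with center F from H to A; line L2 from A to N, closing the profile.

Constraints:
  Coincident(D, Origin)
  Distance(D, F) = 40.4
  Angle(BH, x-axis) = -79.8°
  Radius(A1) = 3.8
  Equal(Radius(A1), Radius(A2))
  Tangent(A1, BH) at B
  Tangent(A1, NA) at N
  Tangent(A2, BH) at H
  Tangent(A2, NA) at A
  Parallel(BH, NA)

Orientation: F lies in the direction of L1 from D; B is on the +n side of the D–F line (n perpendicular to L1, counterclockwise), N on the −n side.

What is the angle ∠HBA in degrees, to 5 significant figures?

10.654°

The slot axis is L1's direction at -79.8°, so u = (cos -79.8°, sin -79.8°) = (0.17708, -0.98420) and n = (−sin -79.8°, cos -79.8°) = (0.98420, 0.17708). D is at the origin and F lies 40.4 along u from D, so F = 40.4·u = (7.1542, -39.762). Tangency of A1 to both parallel lines with radius 3.8 puts B and N at D ± 3.8·n: B = (3.7399, 0.67292), N = (-3.7399, -0.67292). Equal radii place H and A the same way about F: H = F + 3.8·n = (10.894, -39.089), A = F − 3.8·n = (3.4143, -40.434). Then cos ∠HBA = BH·BA / (|BH||BA|), giving 10.654°.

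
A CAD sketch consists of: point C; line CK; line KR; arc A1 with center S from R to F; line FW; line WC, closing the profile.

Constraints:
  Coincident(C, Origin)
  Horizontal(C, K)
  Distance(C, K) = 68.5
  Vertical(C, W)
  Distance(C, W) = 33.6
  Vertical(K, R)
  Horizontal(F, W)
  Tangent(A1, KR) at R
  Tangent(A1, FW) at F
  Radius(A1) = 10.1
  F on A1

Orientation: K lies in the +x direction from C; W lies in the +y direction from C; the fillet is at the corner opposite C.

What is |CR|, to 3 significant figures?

72.4

The virtual corner opposite C is at (68.5, 33.6). Since A1 is tangent to KR there, SR ⟂ KR and since A1 is tangent to FW there, SF ⟂ FW, with radius 10.1, so the center S sits 10.1 in from both sides at S = (58.4, 23.5). That places the tangent points at R = (68.5, 23.5) on KR and F = (58.4, 33.6) on FW. Then |CR| = |R − C| = 72.4.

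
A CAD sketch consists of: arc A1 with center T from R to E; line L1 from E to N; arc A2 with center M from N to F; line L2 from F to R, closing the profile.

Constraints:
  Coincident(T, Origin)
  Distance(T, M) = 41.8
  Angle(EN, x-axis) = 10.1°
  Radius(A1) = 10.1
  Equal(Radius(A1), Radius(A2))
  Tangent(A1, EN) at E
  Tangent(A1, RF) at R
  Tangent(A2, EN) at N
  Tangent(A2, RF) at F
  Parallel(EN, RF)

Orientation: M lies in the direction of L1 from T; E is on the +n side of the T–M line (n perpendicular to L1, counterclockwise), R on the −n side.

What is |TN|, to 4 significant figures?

43.00

Tangency of A1 to both parallel lines with radius 10.1 puts E and R at T ± 10.1·n: E = (-1.771, 9.943), R = (1.771, -9.943). Equal radii place N and F the same way about M: N = M + 10.1·n = (39.38, 17.27), F = M − 10.1·n = (42.92, -2.613). Then |TN| = |N − T| = 43.00.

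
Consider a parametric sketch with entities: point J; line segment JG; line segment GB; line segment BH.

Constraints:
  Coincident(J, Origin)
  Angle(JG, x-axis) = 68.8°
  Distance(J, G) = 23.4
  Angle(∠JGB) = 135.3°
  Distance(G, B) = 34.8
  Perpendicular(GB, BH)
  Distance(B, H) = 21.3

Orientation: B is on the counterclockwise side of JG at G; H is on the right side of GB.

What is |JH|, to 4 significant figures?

63.81

J is at the origin; JG runs at 68.8° with length 23.4, so G = 23.4·(cos 68.8°, sin 68.8°) = (8.462, 21.82). ∠JGB = 135.3°, so GB runs at 68.8° + (180° − 135.3°) = 113.5° from the x-axis; with |GB| = 34.8, B = G + 34.8·(cos 113.5°, sin 113.5°) = (-5.414, 53.73). GB ⟂ BH; with |BH| = 21.3 on the right of GB, H = B + 21.3·(0.9171, 0.3987) = (14.12, 62.22). Then |JH| = |H − J| = 63.81.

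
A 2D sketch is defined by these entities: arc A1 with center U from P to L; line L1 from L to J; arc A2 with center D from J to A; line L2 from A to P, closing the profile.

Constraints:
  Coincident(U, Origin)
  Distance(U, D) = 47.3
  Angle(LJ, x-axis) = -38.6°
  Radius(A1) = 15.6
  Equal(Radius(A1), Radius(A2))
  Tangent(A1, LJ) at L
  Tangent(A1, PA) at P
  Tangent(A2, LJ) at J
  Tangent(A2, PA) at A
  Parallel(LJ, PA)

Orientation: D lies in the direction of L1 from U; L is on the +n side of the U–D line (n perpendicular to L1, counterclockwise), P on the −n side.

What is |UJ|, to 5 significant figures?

49.806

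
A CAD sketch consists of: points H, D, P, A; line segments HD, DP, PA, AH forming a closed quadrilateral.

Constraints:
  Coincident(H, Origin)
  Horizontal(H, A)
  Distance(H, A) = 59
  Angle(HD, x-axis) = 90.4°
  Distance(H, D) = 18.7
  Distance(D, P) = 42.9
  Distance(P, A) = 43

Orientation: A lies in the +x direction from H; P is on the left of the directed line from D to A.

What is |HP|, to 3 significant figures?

53.8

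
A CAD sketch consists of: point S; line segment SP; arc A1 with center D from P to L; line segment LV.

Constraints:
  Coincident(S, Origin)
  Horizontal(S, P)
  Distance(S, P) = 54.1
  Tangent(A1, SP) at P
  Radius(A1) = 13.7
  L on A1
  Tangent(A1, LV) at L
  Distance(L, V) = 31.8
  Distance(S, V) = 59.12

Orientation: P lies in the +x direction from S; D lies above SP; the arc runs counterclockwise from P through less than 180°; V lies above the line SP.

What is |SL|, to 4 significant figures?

67.43

Checks: |DL| = 13.70 ✓; ∠(DL, LV) = 90.00° ✓; |LV| = 31.80 ✓; |SV| = 59.12 ✓.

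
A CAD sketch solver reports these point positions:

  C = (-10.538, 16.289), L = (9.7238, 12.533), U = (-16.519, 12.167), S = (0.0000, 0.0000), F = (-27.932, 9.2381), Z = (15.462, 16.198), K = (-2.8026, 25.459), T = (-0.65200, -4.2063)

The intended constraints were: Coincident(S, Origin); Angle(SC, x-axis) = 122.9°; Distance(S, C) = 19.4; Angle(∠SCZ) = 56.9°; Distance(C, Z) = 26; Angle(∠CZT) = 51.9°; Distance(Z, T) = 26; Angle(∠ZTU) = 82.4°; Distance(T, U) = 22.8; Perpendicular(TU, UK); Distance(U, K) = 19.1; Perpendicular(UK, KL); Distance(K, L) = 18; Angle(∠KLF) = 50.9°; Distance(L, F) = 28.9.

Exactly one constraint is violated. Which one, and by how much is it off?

Distance(L, F) = 28.9 — off by 8.90.

S = (0.00, 0.00) ✓; SC at 122.9° ✓; |SC| = 19.40 ✓; ∠SCZ = 56.90° ✓; |CZ| = 26.00 ✓; ∠CZT = 51.90° ✓; |ZT| = 26.00 ✓; ∠ZTU = 82.40° ✓; |TU| = 22.80 ✓; ∠(TU, UK) = 90.00° ✓; |UK| = 19.10 ✓; ∠(UK, KL) = 90.00° ✓; |KL| = 18.00 ✓; ∠KLF = 50.90° ✓; |LF| = 37.80 ✗.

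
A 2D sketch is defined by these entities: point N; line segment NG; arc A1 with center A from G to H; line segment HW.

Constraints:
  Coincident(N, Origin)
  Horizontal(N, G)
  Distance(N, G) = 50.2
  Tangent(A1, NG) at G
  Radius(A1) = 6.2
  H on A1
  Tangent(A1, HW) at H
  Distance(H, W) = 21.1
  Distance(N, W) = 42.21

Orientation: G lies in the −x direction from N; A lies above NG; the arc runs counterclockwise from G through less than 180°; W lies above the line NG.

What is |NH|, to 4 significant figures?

44.73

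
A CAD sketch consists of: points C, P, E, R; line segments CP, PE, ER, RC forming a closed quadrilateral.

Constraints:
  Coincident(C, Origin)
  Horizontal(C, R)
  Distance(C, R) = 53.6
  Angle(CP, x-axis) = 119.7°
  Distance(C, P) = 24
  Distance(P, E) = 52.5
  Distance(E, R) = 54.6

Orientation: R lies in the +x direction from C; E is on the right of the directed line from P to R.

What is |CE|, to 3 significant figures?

29.0

Checks: |PE| = 52.50 ✓; |ER| = 54.60 ✓.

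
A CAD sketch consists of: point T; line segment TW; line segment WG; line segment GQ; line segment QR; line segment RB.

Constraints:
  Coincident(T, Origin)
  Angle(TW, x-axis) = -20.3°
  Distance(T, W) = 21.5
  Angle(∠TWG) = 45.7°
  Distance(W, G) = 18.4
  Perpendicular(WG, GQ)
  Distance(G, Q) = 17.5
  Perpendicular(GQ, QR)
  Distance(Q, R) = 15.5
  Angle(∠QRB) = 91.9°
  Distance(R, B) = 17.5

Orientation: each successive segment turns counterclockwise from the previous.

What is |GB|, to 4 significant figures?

16.08

T is at the origin; TW runs at -20.3° with length 21.5, so W = (20.16, -7.459). ∠TWG = 45.7° gives WG at 114.0° from the x-axis; with |WG| = 18.4, G = (12.68, 9.350). The perpendicularity gives GQ at right angles to WG, so GQ runs at -156.0°; with |GQ| = 17.5, Q = (-3.306, 2.232). The perpendicularity gives QR at right angles to GQ, so QR runs at -66.00°; with |QR| = 15.5, R = (2.998, -11.93). ∠QRB = 91.9° gives RB at 22.10° from the x-axis; with |RB| = 17.5, B = (19.21, -5.344). Then |GB| = |B − G| = 16.08.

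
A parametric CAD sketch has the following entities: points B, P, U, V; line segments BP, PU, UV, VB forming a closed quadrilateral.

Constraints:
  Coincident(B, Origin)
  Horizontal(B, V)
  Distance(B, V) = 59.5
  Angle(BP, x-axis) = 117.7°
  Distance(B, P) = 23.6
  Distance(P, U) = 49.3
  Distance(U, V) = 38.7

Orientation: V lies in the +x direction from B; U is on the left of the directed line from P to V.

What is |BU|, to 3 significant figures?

48.8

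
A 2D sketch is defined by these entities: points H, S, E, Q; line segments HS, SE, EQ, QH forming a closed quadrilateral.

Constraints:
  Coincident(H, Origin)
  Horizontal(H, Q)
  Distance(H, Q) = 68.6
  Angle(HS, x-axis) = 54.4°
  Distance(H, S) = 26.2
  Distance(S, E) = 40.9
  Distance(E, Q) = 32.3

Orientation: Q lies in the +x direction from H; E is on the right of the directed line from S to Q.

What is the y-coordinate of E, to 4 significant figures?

-12.21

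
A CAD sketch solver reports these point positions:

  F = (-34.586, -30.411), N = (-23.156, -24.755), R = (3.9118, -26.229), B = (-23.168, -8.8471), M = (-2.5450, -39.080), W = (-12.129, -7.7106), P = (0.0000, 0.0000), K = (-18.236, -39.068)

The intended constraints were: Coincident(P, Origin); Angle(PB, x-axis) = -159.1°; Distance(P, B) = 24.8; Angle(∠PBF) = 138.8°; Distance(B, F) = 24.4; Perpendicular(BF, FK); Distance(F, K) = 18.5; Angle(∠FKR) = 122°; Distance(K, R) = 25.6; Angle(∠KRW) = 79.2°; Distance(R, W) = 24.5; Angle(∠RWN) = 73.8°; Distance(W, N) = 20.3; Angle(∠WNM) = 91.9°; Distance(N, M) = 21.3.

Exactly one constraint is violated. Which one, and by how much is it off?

Distance(N, M) = 21.3 — off by 3.80.

P = (0.00, 0.00) ✓; PB at -159.1° ✓; |PB| = 24.80 ✓; ∠PBF = 138.8° ✓; |BF| = 24.40 ✓; ∠(BF, FK) = 90.00° ✓; |FK| = 18.50 ✓; ∠FKR = 122.0° ✓; |KR| = 25.60 ✓; ∠KRW = 79.20° ✓; |RW| = 24.50 ✓; ∠RWN = 73.80° ✓; |WN| = 20.30 ✓; ∠WNM = 91.90° ✓; |NM| = 25.10 ✗.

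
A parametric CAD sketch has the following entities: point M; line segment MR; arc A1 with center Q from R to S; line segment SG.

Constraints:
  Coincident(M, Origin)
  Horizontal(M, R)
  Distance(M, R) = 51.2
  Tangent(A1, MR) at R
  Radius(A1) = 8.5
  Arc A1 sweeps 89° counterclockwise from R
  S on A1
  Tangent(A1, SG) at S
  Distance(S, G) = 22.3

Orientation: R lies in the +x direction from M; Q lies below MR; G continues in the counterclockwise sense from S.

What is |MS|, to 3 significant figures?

43.5

M is at the origin; MR is horizontal with |MR| = 51.2 and R on the +x side, so R = (51.2, 0.00). Since A1 is tangent to MR there, QR ⟂ MR, so Q = R + (0, -8.5) = (51.2, -8.50). On A1, R sits at bearing 90° from Q; an 89° counterclockwise sweep puts S at bearing 179°, so S = Q + 8.5·(cos 179°, sin 179°) = (42.7, -8.35). Then |MS| = |S − M| = 43.5.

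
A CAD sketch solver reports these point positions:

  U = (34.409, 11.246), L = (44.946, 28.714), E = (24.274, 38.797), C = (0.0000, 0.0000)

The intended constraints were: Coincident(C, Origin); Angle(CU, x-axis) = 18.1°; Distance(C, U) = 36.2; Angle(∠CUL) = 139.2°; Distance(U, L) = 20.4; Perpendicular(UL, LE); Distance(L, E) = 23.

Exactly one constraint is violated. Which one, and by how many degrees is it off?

Perpendicular(UL, LE) — off by 5.10°.

C = (0.00, 0.00) ✓; CU at 18.10° ✓; |CU| = 36.20 ✓; ∠CUL = 139.2° ✓; |UL| = 20.40 ✓; ∠(UL, LE) = 95.10° ✗; |LE| = 23.00 ✓.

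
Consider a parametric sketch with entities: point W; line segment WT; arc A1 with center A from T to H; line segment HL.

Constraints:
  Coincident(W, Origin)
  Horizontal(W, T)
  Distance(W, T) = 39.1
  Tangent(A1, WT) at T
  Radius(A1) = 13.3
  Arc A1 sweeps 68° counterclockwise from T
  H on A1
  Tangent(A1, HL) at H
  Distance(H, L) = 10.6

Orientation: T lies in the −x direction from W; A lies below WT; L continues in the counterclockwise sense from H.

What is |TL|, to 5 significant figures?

24.393

W is at the origin; W and T share the same y with |WT| = 39.1 and T on the −x side, so T = (-39.100, 0.0000). A1 meets WT tangentially, so AT is at right angles to WT, so A = T + (0, -13.3) = (-39.100, -13.300). On A1, T sits at bearing 90° from A; a 68° counterclockwise sweep puts H at bearing 158°, so H = A + 13.3·(cos 158°, sin 158°) = (-51.432, -8.3177). A1 meets HL tangentially, so AH is at right angles to HL, so HL runs along (−sin 158°, cos 158°); with |HL| = 10.6, L = (-55.402, -18.146). Then |TL| = |L − T| = 24.393.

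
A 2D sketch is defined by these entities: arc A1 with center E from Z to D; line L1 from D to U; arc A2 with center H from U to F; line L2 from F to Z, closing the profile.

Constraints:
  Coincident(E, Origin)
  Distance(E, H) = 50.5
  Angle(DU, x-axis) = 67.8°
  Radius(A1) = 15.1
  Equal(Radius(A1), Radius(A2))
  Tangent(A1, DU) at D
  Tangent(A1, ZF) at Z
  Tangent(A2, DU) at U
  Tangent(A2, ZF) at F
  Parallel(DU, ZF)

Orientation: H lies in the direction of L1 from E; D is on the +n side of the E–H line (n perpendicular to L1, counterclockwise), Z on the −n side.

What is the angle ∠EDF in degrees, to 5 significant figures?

59.120°

Tangency of A1 to both parallel lines with radius 15.1 puts D and Z at E ± 15.1·n: D = (-13.981, 5.7054), Z = (13.981, -5.7054). Equal radii place U and F the same way about H: U = H + 15.1·n = (5.1003, 52.462), F = H − 15.1·n = (33.062, 41.051). Then cos ∠EDF = DE·DF / (|DE||DF|), giving 59.120°.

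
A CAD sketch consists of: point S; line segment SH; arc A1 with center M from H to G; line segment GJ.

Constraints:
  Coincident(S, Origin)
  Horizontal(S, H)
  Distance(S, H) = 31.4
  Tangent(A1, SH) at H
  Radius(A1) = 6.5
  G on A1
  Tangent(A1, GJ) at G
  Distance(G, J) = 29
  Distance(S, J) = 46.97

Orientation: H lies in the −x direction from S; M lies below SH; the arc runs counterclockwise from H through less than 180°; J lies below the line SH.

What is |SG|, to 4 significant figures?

38.55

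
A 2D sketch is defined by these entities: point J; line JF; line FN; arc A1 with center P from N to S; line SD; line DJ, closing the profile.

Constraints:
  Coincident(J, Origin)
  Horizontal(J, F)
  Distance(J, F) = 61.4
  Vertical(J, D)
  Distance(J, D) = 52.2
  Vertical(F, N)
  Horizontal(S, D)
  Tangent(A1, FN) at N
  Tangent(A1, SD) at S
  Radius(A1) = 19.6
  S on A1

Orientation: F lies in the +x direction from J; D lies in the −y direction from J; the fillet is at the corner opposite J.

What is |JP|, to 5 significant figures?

53.009

JD is vertical with |JD| = 52.2 and D on the −y side, so D = (0.0000, -52.200). The virtual corner opposite J is at (61.400, -52.200). A1 meets FN tangentially, so PN is at right angles to FN and tangency of A1 to SD means the radius PS is perpendicular to SD, with radius 19.6, so the center P sits 19.6 in from both sides at P = (41.800, -32.600). Then |JP| = |P − J| = 53.009.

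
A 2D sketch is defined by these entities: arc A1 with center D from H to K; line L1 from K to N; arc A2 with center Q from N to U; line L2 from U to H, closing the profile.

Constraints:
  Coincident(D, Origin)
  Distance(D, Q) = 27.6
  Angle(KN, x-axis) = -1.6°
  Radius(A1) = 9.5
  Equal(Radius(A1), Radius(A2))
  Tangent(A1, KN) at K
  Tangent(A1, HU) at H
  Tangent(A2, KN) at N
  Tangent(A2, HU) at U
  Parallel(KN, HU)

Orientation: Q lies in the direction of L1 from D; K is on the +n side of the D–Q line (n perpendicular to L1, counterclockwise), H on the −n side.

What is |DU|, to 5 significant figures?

29.189

The slot axis is L1's direction at -1.6°, so u = (cos -1.6°, sin -1.6°) = (0.99961, -0.027922) and n = (−sin -1.6°, cos -1.6°) = (0.027922, 0.99961). D is at the origin and Q lies 27.6 along u from D, so Q = 27.6·u = (27.589, -0.77064). Tangency of A1 to both parallel lines with radius 9.5 puts K and H at D ± 9.5·n: K = (0.26526, 9.4963), H = (-0.26526, -9.4963). Equal radii place N and U the same way about Q: N = Q + 9.5·n = (27.854, 8.7257), U = Q − 9.5·n = (27.324, -10.267). Then |DU| = |U − D| = 29.189.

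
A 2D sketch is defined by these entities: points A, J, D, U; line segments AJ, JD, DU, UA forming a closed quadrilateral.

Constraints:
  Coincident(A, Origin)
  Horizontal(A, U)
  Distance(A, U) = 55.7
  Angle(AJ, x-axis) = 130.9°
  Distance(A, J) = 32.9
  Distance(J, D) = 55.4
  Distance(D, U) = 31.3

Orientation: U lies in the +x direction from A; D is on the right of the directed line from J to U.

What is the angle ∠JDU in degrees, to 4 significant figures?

137.0°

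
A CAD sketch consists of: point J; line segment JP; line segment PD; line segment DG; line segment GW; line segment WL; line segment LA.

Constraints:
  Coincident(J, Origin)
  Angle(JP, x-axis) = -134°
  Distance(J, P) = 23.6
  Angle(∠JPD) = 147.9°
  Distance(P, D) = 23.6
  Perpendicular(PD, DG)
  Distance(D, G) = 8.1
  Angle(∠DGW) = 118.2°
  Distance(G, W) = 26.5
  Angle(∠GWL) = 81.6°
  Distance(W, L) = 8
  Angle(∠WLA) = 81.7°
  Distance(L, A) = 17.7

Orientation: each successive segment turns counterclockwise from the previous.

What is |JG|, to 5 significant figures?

43.818

∠JPD = 147.9° gives PD at -101.90° from the x-axis; with |PD| = 23.6, D = (-21.260, -40.069). PD ⟂ DG, so DG runs at -11.900°; with |DG| = 8.1, G = (-13.334, -41.739). Then |JG| = |G − J| = 43.818.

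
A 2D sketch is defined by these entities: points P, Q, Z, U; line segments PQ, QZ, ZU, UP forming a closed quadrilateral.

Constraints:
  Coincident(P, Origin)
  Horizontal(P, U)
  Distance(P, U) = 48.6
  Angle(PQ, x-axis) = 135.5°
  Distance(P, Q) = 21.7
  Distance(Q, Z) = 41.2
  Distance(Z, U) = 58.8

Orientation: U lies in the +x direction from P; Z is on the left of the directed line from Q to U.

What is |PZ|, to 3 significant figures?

47.5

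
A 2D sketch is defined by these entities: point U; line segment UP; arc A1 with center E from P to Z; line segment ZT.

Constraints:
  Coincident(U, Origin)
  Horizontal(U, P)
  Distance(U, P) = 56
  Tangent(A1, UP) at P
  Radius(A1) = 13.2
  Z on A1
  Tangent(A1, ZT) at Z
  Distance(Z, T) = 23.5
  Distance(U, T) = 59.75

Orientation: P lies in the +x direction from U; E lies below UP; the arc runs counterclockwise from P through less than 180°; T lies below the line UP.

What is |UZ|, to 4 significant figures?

45.42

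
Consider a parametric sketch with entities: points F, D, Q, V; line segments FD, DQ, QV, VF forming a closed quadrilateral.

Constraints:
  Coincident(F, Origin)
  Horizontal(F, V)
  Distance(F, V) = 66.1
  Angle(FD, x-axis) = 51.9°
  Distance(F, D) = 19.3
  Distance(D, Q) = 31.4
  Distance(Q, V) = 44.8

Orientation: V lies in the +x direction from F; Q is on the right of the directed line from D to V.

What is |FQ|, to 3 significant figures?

27.4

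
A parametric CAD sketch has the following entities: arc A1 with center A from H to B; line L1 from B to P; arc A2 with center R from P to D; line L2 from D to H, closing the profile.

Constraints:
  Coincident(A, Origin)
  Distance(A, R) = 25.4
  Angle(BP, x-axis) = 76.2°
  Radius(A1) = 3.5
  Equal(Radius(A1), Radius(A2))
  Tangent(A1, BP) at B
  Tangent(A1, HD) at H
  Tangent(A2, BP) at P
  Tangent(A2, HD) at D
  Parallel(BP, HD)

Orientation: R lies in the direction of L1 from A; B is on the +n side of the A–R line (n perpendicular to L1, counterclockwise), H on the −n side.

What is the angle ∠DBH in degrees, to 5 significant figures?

74.592°

The slot axis is L1's direction at 76.2°, so u = (cos 76.2°, sin 76.2°) = (0.23853, 0.97113) and n = (−sin 76.2°, cos 76.2°) = (-0.97113, 0.23853). A is at the origin and R lies 25.4 along u from A, so R = 25.4·u = (6.0587, 24.667). Tangency of A1 to both parallel lines with radius 3.5 puts B and H at A ± 3.5·n: B = (-3.3990, 0.83487), H = (3.3990, -0.83487). Equal radii place P and D the same way about R: P = R + 3.5·n = (2.6598, 25.502), D = R − 3.5·n = (9.4577, 23.832). Then cos ∠DBH = BD·BH / (|BD||BH|), giving 74.592°.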